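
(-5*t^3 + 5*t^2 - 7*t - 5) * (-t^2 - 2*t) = 5*t^5 + 5*t^4 - 3*t^3 + 19*t^2 + 10*t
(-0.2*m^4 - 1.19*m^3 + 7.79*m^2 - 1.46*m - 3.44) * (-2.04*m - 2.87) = 0.408*m^5 + 3.0016*m^4 - 12.4763*m^3 - 19.3789*m^2 + 11.2078*m + 9.8728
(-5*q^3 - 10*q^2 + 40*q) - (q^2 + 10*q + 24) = -5*q^3 - 11*q^2 + 30*q - 24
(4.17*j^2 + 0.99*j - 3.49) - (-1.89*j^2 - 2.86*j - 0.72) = 6.06*j^2 + 3.85*j - 2.77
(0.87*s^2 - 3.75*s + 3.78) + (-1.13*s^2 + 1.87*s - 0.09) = -0.26*s^2 - 1.88*s + 3.69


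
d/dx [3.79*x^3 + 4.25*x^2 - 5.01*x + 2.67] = 11.37*x^2 + 8.5*x - 5.01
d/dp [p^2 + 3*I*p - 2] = 2*p + 3*I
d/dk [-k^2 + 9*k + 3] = 9 - 2*k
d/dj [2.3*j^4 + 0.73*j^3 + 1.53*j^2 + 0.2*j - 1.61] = 9.2*j^3 + 2.19*j^2 + 3.06*j + 0.2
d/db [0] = 0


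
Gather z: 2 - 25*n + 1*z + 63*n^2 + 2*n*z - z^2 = 63*n^2 - 25*n - z^2 + z*(2*n + 1) + 2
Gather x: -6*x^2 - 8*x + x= -6*x^2 - 7*x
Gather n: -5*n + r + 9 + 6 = -5*n + r + 15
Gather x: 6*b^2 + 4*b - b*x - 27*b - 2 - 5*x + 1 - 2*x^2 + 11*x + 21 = 6*b^2 - 23*b - 2*x^2 + x*(6 - b) + 20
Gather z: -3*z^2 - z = -3*z^2 - z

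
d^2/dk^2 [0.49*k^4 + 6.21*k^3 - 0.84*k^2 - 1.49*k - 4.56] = 5.88*k^2 + 37.26*k - 1.68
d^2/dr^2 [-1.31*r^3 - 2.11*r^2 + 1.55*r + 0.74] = -7.86*r - 4.22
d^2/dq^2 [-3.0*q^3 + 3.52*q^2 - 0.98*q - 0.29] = 7.04 - 18.0*q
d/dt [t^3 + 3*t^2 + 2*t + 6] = 3*t^2 + 6*t + 2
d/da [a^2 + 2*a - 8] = 2*a + 2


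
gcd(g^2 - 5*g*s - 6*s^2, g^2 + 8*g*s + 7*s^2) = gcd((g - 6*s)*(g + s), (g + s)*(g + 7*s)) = g + s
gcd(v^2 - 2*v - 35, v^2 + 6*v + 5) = v + 5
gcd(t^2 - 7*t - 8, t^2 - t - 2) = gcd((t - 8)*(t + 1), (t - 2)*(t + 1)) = t + 1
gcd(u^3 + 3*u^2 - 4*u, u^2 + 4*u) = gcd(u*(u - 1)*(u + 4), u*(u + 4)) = u^2 + 4*u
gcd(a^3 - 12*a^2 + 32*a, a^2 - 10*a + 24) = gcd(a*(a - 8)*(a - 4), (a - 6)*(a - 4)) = a - 4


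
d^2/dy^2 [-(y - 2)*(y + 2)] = -2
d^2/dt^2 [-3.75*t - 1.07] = 0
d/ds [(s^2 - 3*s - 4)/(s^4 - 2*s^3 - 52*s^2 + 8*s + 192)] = (-2*s^5 + 11*s^4 + 4*s^3 - 172*s^2 - 32*s - 544)/(s^8 - 4*s^7 - 100*s^6 + 224*s^5 + 3056*s^4 - 1600*s^3 - 19904*s^2 + 3072*s + 36864)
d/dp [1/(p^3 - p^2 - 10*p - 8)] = (-3*p^2 + 2*p + 10)/(-p^3 + p^2 + 10*p + 8)^2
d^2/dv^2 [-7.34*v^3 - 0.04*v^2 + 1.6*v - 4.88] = -44.04*v - 0.08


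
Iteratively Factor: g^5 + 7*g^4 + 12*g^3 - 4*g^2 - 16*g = (g)*(g^4 + 7*g^3 + 12*g^2 - 4*g - 16) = g*(g + 2)*(g^3 + 5*g^2 + 2*g - 8) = g*(g - 1)*(g + 2)*(g^2 + 6*g + 8) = g*(g - 1)*(g + 2)*(g + 4)*(g + 2)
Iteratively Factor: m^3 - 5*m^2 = (m - 5)*(m^2) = m*(m - 5)*(m)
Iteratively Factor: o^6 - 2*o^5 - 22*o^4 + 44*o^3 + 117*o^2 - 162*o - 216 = (o - 3)*(o^5 + o^4 - 19*o^3 - 13*o^2 + 78*o + 72) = (o - 3)*(o + 4)*(o^4 - 3*o^3 - 7*o^2 + 15*o + 18) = (o - 3)^2*(o + 4)*(o^3 - 7*o - 6) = (o - 3)^3*(o + 4)*(o^2 + 3*o + 2) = (o - 3)^3*(o + 2)*(o + 4)*(o + 1)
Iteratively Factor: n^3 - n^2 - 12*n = (n + 3)*(n^2 - 4*n) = (n - 4)*(n + 3)*(n)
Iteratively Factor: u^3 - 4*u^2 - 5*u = (u)*(u^2 - 4*u - 5) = u*(u - 5)*(u + 1)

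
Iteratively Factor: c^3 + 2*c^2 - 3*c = (c)*(c^2 + 2*c - 3) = c*(c - 1)*(c + 3)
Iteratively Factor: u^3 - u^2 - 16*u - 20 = (u + 2)*(u^2 - 3*u - 10) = (u - 5)*(u + 2)*(u + 2)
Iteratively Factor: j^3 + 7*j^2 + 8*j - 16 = (j - 1)*(j^2 + 8*j + 16) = (j - 1)*(j + 4)*(j + 4)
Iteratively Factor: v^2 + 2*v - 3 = (v - 1)*(v + 3)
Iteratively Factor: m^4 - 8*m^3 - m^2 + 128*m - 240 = (m - 5)*(m^3 - 3*m^2 - 16*m + 48) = (m - 5)*(m + 4)*(m^2 - 7*m + 12) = (m - 5)*(m - 3)*(m + 4)*(m - 4)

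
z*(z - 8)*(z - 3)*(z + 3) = z^4 - 8*z^3 - 9*z^2 + 72*z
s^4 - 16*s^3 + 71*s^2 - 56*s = s*(s - 8)*(s - 7)*(s - 1)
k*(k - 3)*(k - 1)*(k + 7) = k^4 + 3*k^3 - 25*k^2 + 21*k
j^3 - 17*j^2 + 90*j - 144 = (j - 8)*(j - 6)*(j - 3)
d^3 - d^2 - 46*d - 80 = (d - 8)*(d + 2)*(d + 5)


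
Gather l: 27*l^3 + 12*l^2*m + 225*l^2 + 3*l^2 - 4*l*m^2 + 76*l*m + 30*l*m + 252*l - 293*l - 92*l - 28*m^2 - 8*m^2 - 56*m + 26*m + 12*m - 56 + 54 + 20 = 27*l^3 + l^2*(12*m + 228) + l*(-4*m^2 + 106*m - 133) - 36*m^2 - 18*m + 18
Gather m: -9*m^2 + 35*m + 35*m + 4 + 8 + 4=-9*m^2 + 70*m + 16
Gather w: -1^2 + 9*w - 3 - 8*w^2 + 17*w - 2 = -8*w^2 + 26*w - 6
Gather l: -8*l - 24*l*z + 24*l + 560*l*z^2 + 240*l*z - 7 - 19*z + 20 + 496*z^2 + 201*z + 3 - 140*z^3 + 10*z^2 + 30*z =l*(560*z^2 + 216*z + 16) - 140*z^3 + 506*z^2 + 212*z + 16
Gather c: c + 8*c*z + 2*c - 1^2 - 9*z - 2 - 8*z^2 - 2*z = c*(8*z + 3) - 8*z^2 - 11*z - 3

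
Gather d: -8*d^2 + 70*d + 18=-8*d^2 + 70*d + 18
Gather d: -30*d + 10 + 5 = 15 - 30*d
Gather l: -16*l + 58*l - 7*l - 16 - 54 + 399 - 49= 35*l + 280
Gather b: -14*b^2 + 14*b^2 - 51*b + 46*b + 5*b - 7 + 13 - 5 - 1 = 0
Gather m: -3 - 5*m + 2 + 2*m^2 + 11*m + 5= 2*m^2 + 6*m + 4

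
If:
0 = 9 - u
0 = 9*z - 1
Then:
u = 9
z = 1/9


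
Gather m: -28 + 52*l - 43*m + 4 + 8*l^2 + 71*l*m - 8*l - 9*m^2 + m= 8*l^2 + 44*l - 9*m^2 + m*(71*l - 42) - 24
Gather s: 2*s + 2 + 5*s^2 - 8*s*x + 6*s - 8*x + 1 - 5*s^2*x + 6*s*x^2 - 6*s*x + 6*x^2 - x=s^2*(5 - 5*x) + s*(6*x^2 - 14*x + 8) + 6*x^2 - 9*x + 3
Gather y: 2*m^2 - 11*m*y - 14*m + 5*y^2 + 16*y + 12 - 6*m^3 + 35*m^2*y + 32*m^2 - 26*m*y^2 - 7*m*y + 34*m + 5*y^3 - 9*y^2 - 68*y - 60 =-6*m^3 + 34*m^2 + 20*m + 5*y^3 + y^2*(-26*m - 4) + y*(35*m^2 - 18*m - 52) - 48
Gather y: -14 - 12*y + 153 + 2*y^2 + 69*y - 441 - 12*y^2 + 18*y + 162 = -10*y^2 + 75*y - 140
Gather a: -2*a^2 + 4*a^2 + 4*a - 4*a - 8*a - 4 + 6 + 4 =2*a^2 - 8*a + 6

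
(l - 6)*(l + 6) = l^2 - 36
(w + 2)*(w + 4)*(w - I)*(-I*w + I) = -I*w^4 - w^3 - 5*I*w^3 - 5*w^2 - 2*I*w^2 - 2*w + 8*I*w + 8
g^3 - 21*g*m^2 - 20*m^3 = (g - 5*m)*(g + m)*(g + 4*m)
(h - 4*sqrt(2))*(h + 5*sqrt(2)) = h^2 + sqrt(2)*h - 40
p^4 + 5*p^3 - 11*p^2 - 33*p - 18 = (p - 3)*(p + 1)^2*(p + 6)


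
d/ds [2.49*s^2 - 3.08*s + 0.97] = 4.98*s - 3.08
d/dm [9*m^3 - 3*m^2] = 3*m*(9*m - 2)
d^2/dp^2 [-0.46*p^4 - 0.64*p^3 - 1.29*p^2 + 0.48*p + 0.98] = -5.52*p^2 - 3.84*p - 2.58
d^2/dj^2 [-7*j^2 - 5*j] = -14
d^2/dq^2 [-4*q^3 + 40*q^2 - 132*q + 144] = 80 - 24*q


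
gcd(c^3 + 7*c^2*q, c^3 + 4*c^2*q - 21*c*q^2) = c^2 + 7*c*q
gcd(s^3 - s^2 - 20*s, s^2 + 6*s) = s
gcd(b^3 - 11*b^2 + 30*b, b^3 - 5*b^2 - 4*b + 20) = b - 5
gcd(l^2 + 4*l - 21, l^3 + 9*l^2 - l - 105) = l^2 + 4*l - 21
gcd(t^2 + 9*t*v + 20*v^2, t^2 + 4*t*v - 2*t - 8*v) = t + 4*v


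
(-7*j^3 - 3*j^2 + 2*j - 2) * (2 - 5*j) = 35*j^4 + j^3 - 16*j^2 + 14*j - 4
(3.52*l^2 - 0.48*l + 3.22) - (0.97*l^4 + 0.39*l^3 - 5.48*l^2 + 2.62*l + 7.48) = -0.97*l^4 - 0.39*l^3 + 9.0*l^2 - 3.1*l - 4.26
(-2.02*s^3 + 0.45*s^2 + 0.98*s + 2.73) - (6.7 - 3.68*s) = -2.02*s^3 + 0.45*s^2 + 4.66*s - 3.97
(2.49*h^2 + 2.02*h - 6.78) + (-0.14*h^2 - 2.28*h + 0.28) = 2.35*h^2 - 0.26*h - 6.5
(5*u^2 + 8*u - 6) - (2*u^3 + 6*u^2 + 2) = -2*u^3 - u^2 + 8*u - 8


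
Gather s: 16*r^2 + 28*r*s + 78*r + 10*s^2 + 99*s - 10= 16*r^2 + 78*r + 10*s^2 + s*(28*r + 99) - 10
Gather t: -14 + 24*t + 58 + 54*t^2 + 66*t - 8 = 54*t^2 + 90*t + 36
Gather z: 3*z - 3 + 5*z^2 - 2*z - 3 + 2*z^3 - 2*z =2*z^3 + 5*z^2 - z - 6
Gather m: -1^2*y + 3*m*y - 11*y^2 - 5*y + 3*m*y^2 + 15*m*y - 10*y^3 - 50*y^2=m*(3*y^2 + 18*y) - 10*y^3 - 61*y^2 - 6*y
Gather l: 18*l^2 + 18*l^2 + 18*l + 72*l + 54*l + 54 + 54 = 36*l^2 + 144*l + 108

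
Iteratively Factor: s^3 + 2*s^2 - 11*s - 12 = (s - 3)*(s^2 + 5*s + 4) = (s - 3)*(s + 4)*(s + 1)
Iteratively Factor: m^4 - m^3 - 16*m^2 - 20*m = (m)*(m^3 - m^2 - 16*m - 20) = m*(m + 2)*(m^2 - 3*m - 10) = m*(m - 5)*(m + 2)*(m + 2)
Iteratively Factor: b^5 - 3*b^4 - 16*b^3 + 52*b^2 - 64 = (b - 4)*(b^4 + b^3 - 12*b^2 + 4*b + 16) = (b - 4)*(b - 2)*(b^3 + 3*b^2 - 6*b - 8) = (b - 4)*(b - 2)*(b + 1)*(b^2 + 2*b - 8) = (b - 4)*(b - 2)^2*(b + 1)*(b + 4)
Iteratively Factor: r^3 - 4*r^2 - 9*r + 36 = (r - 3)*(r^2 - r - 12) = (r - 4)*(r - 3)*(r + 3)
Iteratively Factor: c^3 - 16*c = (c - 4)*(c^2 + 4*c) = (c - 4)*(c + 4)*(c)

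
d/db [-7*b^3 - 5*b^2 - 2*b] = -21*b^2 - 10*b - 2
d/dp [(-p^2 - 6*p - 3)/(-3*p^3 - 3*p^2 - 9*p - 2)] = (-3*p^4 - 36*p^3 - 36*p^2 - 14*p - 15)/(9*p^6 + 18*p^5 + 63*p^4 + 66*p^3 + 93*p^2 + 36*p + 4)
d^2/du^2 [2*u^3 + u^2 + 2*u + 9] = 12*u + 2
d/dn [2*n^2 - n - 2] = 4*n - 1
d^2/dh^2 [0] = 0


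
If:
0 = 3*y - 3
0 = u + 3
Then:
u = -3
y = 1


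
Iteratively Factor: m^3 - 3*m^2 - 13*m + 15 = (m - 1)*(m^2 - 2*m - 15) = (m - 1)*(m + 3)*(m - 5)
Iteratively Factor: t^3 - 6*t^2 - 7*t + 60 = (t + 3)*(t^2 - 9*t + 20) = (t - 5)*(t + 3)*(t - 4)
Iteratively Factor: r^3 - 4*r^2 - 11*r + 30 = (r + 3)*(r^2 - 7*r + 10) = (r - 2)*(r + 3)*(r - 5)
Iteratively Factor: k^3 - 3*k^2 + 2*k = (k - 2)*(k^2 - k) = (k - 2)*(k - 1)*(k)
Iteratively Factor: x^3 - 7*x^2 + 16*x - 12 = (x - 2)*(x^2 - 5*x + 6) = (x - 2)^2*(x - 3)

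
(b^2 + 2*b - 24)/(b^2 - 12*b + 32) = (b + 6)/(b - 8)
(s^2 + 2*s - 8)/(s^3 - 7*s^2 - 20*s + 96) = (s - 2)/(s^2 - 11*s + 24)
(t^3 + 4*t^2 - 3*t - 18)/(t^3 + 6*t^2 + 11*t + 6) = (t^2 + t - 6)/(t^2 + 3*t + 2)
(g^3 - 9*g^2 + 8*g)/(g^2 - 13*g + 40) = g*(g - 1)/(g - 5)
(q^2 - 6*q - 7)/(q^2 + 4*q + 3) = (q - 7)/(q + 3)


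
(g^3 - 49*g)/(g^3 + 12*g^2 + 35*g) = (g - 7)/(g + 5)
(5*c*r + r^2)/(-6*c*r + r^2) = (5*c + r)/(-6*c + r)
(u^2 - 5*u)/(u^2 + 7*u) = (u - 5)/(u + 7)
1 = 1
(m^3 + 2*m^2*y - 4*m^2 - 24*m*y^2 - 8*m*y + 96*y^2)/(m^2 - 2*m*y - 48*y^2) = (-m^2 + 4*m*y + 4*m - 16*y)/(-m + 8*y)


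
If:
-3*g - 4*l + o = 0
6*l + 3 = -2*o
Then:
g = 7*o/9 + 2/3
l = -o/3 - 1/2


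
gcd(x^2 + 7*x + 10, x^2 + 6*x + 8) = x + 2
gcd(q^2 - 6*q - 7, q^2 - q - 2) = q + 1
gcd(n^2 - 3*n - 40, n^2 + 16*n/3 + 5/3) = n + 5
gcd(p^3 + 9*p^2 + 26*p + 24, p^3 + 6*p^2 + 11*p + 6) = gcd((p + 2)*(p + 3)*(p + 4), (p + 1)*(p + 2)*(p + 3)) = p^2 + 5*p + 6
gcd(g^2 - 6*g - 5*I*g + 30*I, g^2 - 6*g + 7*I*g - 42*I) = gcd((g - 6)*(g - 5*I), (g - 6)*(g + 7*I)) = g - 6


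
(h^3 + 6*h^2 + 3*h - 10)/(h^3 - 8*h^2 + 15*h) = (h^3 + 6*h^2 + 3*h - 10)/(h*(h^2 - 8*h + 15))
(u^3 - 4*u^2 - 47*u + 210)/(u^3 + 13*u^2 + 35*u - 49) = (u^2 - 11*u + 30)/(u^2 + 6*u - 7)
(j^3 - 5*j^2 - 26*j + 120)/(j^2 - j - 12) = (j^2 - j - 30)/(j + 3)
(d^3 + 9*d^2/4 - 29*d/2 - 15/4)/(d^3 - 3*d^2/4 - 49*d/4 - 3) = (d^2 + 2*d - 15)/(d^2 - d - 12)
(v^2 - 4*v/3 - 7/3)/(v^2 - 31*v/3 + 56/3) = (v + 1)/(v - 8)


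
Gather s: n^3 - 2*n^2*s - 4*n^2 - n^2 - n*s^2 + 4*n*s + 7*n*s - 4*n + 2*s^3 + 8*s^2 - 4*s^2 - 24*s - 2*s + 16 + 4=n^3 - 5*n^2 - 4*n + 2*s^3 + s^2*(4 - n) + s*(-2*n^2 + 11*n - 26) + 20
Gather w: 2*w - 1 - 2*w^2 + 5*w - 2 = -2*w^2 + 7*w - 3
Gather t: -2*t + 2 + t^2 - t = t^2 - 3*t + 2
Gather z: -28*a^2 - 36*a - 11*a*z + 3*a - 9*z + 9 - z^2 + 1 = -28*a^2 - 33*a - z^2 + z*(-11*a - 9) + 10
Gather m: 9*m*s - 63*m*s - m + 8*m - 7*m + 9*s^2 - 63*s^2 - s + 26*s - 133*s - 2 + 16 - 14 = -54*m*s - 54*s^2 - 108*s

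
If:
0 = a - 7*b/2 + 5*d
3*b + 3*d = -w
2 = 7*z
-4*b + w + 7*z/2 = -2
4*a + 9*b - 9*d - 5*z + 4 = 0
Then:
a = -315/544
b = 555/1904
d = 87/272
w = -873/476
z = 2/7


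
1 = 1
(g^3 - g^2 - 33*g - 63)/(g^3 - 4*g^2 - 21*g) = (g + 3)/g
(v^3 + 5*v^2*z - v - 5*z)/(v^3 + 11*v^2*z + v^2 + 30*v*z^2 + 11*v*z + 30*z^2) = (v - 1)/(v + 6*z)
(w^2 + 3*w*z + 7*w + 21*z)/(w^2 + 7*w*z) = (w^2 + 3*w*z + 7*w + 21*z)/(w*(w + 7*z))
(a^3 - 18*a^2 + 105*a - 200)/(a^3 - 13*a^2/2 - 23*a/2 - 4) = 2*(a^2 - 10*a + 25)/(2*a^2 + 3*a + 1)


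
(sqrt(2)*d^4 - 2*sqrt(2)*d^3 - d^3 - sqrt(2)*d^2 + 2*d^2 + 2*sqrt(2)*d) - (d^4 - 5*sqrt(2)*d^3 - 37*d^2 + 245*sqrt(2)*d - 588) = -d^4 + sqrt(2)*d^4 - d^3 + 3*sqrt(2)*d^3 - sqrt(2)*d^2 + 39*d^2 - 243*sqrt(2)*d + 588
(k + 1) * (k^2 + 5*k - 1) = k^3 + 6*k^2 + 4*k - 1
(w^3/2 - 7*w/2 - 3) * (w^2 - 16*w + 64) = w^5/2 - 8*w^4 + 57*w^3/2 + 53*w^2 - 176*w - 192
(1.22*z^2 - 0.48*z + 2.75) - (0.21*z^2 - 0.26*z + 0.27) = 1.01*z^2 - 0.22*z + 2.48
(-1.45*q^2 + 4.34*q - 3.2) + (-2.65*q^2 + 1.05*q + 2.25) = -4.1*q^2 + 5.39*q - 0.95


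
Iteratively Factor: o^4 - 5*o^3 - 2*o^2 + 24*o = (o - 3)*(o^3 - 2*o^2 - 8*o) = (o - 3)*(o + 2)*(o^2 - 4*o) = (o - 4)*(o - 3)*(o + 2)*(o)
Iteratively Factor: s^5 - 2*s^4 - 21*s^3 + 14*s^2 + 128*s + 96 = (s + 2)*(s^4 - 4*s^3 - 13*s^2 + 40*s + 48) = (s - 4)*(s + 2)*(s^3 - 13*s - 12) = (s - 4)*(s + 1)*(s + 2)*(s^2 - s - 12) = (s - 4)^2*(s + 1)*(s + 2)*(s + 3)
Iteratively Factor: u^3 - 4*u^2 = (u)*(u^2 - 4*u) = u^2*(u - 4)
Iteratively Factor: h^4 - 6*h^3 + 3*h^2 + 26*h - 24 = (h + 2)*(h^3 - 8*h^2 + 19*h - 12) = (h - 3)*(h + 2)*(h^2 - 5*h + 4) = (h - 3)*(h - 1)*(h + 2)*(h - 4)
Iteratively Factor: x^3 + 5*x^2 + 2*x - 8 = (x + 4)*(x^2 + x - 2) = (x + 2)*(x + 4)*(x - 1)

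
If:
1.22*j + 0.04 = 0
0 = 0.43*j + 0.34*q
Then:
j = -0.03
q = 0.04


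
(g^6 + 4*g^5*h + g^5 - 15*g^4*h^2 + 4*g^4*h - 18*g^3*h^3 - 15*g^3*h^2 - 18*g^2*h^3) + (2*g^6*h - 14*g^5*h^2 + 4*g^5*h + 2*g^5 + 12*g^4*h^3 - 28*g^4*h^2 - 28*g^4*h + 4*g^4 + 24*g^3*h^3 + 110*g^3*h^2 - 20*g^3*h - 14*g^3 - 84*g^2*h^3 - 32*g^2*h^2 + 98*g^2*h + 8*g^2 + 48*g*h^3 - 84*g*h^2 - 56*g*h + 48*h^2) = 2*g^6*h + g^6 - 14*g^5*h^2 + 8*g^5*h + 3*g^5 + 12*g^4*h^3 - 43*g^4*h^2 - 24*g^4*h + 4*g^4 + 6*g^3*h^3 + 95*g^3*h^2 - 20*g^3*h - 14*g^3 - 102*g^2*h^3 - 32*g^2*h^2 + 98*g^2*h + 8*g^2 + 48*g*h^3 - 84*g*h^2 - 56*g*h + 48*h^2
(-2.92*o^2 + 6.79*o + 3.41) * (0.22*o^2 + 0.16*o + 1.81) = -0.6424*o^4 + 1.0266*o^3 - 3.4486*o^2 + 12.8355*o + 6.1721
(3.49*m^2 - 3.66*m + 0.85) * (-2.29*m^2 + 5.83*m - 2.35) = -7.9921*m^4 + 28.7281*m^3 - 31.4858*m^2 + 13.5565*m - 1.9975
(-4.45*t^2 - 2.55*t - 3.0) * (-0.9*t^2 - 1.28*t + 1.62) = 4.005*t^4 + 7.991*t^3 - 1.245*t^2 - 0.291*t - 4.86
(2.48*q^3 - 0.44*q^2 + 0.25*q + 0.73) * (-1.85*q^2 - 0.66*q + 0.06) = -4.588*q^5 - 0.8228*q^4 - 0.0233*q^3 - 1.5419*q^2 - 0.4668*q + 0.0438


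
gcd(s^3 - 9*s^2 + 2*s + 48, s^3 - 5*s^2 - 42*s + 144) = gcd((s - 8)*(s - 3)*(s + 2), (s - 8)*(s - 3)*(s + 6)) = s^2 - 11*s + 24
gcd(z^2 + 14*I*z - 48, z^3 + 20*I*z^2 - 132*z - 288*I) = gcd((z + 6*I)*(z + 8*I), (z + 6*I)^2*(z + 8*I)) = z^2 + 14*I*z - 48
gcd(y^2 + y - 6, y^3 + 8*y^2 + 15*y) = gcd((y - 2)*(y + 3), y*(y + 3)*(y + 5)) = y + 3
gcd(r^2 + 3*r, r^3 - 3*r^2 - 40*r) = r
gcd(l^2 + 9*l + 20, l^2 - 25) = l + 5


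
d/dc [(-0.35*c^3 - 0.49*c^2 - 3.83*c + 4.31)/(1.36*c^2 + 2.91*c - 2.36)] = (-0.476*c^4 - 2.037*c^3 + 6.2609*c^2 - 9.4104*c - 3.5033)/(1.8496*c^4 + 7.9152*c^3 + 2.0489*c^2 - 13.7352*c + 5.5696)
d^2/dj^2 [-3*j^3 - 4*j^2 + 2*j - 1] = -18*j - 8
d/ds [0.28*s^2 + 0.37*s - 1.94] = 0.56*s + 0.37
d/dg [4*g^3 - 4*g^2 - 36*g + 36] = 12*g^2 - 8*g - 36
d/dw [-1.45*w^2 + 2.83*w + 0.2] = 2.83 - 2.9*w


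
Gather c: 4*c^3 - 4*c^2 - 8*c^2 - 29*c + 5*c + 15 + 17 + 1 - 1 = 4*c^3 - 12*c^2 - 24*c + 32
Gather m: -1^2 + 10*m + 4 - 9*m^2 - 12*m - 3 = -9*m^2 - 2*m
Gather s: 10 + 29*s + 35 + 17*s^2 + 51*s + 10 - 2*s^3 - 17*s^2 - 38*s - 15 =-2*s^3 + 42*s + 40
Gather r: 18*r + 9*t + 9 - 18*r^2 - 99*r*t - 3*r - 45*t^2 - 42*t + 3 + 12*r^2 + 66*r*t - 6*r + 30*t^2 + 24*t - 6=-6*r^2 + r*(9 - 33*t) - 15*t^2 - 9*t + 6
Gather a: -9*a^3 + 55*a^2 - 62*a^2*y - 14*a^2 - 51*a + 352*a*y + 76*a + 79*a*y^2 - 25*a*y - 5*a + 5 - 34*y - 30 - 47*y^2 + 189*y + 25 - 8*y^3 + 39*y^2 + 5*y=-9*a^3 + a^2*(41 - 62*y) + a*(79*y^2 + 327*y + 20) - 8*y^3 - 8*y^2 + 160*y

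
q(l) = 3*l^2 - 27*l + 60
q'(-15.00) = -117.00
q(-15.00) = 1140.00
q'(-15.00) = -117.00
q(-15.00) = 1140.00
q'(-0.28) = -28.68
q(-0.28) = 67.80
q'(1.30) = -19.20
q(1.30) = 29.97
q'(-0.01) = -27.06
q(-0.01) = 60.27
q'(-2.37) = -41.22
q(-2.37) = 140.84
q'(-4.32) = -52.92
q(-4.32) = 232.63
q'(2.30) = -13.20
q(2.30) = 13.77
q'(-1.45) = -35.70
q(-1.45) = 105.46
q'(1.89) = -15.66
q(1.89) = 19.69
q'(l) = 6*l - 27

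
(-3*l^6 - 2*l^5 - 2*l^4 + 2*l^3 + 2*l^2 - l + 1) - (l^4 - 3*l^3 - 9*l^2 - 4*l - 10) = -3*l^6 - 2*l^5 - 3*l^4 + 5*l^3 + 11*l^2 + 3*l + 11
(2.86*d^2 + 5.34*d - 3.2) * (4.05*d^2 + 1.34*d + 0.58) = 11.583*d^4 + 25.4594*d^3 - 4.1456*d^2 - 1.1908*d - 1.856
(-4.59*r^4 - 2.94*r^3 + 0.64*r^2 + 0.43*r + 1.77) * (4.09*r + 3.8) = -18.7731*r^5 - 29.4666*r^4 - 8.5544*r^3 + 4.1907*r^2 + 8.8733*r + 6.726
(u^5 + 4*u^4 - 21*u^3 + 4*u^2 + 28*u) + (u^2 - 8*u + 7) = u^5 + 4*u^4 - 21*u^3 + 5*u^2 + 20*u + 7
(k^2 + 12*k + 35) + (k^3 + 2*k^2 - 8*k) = k^3 + 3*k^2 + 4*k + 35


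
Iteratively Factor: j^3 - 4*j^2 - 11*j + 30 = (j + 3)*(j^2 - 7*j + 10) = (j - 2)*(j + 3)*(j - 5)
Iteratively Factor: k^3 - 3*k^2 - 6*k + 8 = (k - 1)*(k^2 - 2*k - 8) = (k - 1)*(k + 2)*(k - 4)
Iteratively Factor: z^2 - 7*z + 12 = (z - 4)*(z - 3)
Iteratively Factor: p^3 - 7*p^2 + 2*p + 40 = (p - 5)*(p^2 - 2*p - 8) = (p - 5)*(p - 4)*(p + 2)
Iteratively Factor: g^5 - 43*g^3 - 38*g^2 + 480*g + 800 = (g + 2)*(g^4 - 2*g^3 - 39*g^2 + 40*g + 400) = (g + 2)*(g + 4)*(g^3 - 6*g^2 - 15*g + 100) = (g - 5)*(g + 2)*(g + 4)*(g^2 - g - 20) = (g - 5)*(g + 2)*(g + 4)^2*(g - 5)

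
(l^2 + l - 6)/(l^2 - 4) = (l + 3)/(l + 2)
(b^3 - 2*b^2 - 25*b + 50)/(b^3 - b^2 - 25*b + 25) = (b - 2)/(b - 1)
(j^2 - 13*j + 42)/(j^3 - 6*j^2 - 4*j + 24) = (j - 7)/(j^2 - 4)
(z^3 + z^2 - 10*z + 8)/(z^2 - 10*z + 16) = (z^2 + 3*z - 4)/(z - 8)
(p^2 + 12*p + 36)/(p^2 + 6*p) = (p + 6)/p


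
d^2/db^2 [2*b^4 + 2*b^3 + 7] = 12*b*(2*b + 1)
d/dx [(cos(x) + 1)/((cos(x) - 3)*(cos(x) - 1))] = (cos(x)^2 + 2*cos(x) - 7)*sin(x)/((cos(x) - 3)^2*(cos(x) - 1)^2)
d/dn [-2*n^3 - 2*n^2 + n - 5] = -6*n^2 - 4*n + 1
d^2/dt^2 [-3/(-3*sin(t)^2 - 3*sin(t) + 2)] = 9*(-12*sin(t)^4 - 9*sin(t)^3 + 7*sin(t)^2 + 16*sin(t) + 10)/(3*sin(t)^2 + 3*sin(t) - 2)^3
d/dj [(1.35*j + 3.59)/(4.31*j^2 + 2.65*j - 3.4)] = (5.8185*j^2 + 3.5775*j - (1.35*j + 3.59)*(8.62*j + 2.65) - 4.59)/(4.31*j^2 + 2.65*j - 3.4)^2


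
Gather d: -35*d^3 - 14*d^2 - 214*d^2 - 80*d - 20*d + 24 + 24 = -35*d^3 - 228*d^2 - 100*d + 48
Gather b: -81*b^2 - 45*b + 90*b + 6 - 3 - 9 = -81*b^2 + 45*b - 6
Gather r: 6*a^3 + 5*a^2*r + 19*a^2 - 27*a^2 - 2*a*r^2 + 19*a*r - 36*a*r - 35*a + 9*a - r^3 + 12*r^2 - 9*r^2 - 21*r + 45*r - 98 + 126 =6*a^3 - 8*a^2 - 26*a - r^3 + r^2*(3 - 2*a) + r*(5*a^2 - 17*a + 24) + 28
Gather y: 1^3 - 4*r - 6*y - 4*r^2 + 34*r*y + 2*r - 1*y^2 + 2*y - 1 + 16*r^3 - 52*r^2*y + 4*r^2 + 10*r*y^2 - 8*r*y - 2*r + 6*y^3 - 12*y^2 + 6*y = 16*r^3 - 4*r + 6*y^3 + y^2*(10*r - 13) + y*(-52*r^2 + 26*r + 2)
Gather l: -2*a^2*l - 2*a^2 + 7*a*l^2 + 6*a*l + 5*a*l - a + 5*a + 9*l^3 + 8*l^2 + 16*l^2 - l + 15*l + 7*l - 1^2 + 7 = -2*a^2 + 4*a + 9*l^3 + l^2*(7*a + 24) + l*(-2*a^2 + 11*a + 21) + 6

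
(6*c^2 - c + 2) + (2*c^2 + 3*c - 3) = 8*c^2 + 2*c - 1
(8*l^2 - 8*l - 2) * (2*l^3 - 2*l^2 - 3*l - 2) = 16*l^5 - 32*l^4 - 12*l^3 + 12*l^2 + 22*l + 4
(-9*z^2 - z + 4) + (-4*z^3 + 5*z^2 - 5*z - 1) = -4*z^3 - 4*z^2 - 6*z + 3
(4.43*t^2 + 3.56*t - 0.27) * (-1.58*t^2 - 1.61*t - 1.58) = -6.9994*t^4 - 12.7571*t^3 - 12.3044*t^2 - 5.1901*t + 0.4266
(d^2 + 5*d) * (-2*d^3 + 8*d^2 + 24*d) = -2*d^5 - 2*d^4 + 64*d^3 + 120*d^2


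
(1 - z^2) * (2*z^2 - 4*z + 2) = -2*z^4 + 4*z^3 - 4*z + 2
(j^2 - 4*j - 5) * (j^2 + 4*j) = j^4 - 21*j^2 - 20*j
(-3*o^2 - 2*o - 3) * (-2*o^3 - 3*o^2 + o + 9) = 6*o^5 + 13*o^4 + 9*o^3 - 20*o^2 - 21*o - 27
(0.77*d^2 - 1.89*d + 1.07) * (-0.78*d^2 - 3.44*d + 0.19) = -0.6006*d^4 - 1.1746*d^3 + 5.8133*d^2 - 4.0399*d + 0.2033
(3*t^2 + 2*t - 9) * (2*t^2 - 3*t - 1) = 6*t^4 - 5*t^3 - 27*t^2 + 25*t + 9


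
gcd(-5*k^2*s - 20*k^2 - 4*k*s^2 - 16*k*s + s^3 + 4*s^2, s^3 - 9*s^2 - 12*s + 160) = s + 4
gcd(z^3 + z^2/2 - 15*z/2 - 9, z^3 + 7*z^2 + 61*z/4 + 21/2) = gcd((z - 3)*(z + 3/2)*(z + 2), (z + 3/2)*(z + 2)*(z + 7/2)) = z^2 + 7*z/2 + 3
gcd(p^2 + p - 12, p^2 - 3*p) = p - 3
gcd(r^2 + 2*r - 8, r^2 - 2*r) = r - 2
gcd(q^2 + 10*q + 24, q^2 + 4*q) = q + 4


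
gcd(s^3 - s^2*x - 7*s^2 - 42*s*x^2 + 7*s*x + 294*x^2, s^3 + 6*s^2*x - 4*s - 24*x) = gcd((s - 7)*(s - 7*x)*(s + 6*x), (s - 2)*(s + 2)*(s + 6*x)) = s + 6*x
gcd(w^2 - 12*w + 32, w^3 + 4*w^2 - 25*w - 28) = w - 4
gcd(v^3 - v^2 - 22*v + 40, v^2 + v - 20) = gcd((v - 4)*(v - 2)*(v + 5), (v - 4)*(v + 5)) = v^2 + v - 20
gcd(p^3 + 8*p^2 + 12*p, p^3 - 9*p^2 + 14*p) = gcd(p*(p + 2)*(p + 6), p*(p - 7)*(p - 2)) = p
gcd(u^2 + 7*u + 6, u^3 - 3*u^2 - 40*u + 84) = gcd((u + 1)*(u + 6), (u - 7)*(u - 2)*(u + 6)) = u + 6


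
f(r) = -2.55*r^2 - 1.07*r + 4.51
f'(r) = -5.1*r - 1.07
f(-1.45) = 0.70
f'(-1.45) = 6.32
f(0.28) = 4.01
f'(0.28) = -2.50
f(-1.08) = 2.69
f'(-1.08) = 4.44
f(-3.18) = -17.87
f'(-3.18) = 15.15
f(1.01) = 0.83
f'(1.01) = -6.22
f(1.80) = -5.68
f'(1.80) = -10.25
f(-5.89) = -77.65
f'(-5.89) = 28.97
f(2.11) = -9.10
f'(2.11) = -11.83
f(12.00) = -375.53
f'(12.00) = -62.27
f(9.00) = -211.67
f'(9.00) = -46.97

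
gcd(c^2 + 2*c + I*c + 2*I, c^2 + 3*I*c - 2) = c + I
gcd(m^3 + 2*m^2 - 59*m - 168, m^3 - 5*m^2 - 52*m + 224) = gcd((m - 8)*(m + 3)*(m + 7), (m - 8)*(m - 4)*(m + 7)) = m^2 - m - 56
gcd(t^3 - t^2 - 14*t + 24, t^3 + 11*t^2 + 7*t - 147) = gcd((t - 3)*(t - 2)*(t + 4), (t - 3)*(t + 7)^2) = t - 3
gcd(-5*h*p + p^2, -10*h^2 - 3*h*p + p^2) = -5*h + p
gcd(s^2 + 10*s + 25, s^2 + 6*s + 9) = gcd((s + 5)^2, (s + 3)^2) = 1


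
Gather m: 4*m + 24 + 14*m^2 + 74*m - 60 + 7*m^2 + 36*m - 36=21*m^2 + 114*m - 72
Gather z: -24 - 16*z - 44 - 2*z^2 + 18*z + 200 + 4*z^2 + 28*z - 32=2*z^2 + 30*z + 100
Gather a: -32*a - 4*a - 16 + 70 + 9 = 63 - 36*a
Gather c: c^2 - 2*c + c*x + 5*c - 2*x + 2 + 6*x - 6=c^2 + c*(x + 3) + 4*x - 4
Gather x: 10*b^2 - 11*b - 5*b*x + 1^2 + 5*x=10*b^2 - 11*b + x*(5 - 5*b) + 1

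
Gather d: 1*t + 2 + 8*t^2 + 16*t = 8*t^2 + 17*t + 2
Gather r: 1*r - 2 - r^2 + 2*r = -r^2 + 3*r - 2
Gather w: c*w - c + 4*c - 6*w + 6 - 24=3*c + w*(c - 6) - 18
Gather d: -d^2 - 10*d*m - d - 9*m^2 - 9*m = -d^2 + d*(-10*m - 1) - 9*m^2 - 9*m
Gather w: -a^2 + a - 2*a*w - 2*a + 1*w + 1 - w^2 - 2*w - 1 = -a^2 - a - w^2 + w*(-2*a - 1)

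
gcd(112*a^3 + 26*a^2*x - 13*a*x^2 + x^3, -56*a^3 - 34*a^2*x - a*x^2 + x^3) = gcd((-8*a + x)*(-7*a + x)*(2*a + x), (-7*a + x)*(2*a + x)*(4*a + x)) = -14*a^2 - 5*a*x + x^2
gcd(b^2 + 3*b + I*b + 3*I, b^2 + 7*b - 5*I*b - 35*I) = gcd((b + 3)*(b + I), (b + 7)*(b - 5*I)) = 1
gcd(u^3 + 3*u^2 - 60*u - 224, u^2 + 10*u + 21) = u + 7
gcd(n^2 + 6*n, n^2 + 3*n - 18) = n + 6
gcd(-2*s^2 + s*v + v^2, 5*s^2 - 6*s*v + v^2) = s - v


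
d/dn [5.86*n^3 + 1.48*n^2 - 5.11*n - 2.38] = 17.58*n^2 + 2.96*n - 5.11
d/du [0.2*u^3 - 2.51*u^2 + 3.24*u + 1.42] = 0.6*u^2 - 5.02*u + 3.24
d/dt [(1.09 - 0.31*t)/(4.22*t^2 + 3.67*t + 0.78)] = (1.3082*t^2 - 9.1996*t - 4.2421)/(17.8084*t^4 + 30.9748*t^3 + 20.0521*t^2 + 5.7252*t + 0.6084)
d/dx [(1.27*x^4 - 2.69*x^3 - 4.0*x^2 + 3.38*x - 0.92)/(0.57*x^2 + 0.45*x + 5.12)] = (1.4478*x^5 + 0.1812*x^4 + 23.5886*x^3 - 45.045*x^2 - 39.9112*x + 17.7196)/(0.3249*x^4 + 0.513*x^3 + 6.0393*x^2 + 4.608*x + 26.2144)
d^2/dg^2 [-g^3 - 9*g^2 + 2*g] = -6*g - 18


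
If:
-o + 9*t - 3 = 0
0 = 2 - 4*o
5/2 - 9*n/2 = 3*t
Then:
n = 8/27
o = 1/2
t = 7/18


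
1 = 1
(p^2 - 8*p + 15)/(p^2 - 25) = (p - 3)/(p + 5)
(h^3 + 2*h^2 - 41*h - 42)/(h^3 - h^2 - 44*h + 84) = (h + 1)/(h - 2)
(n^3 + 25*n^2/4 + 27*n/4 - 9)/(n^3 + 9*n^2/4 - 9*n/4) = (n + 4)/n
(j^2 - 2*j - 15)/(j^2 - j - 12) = (j - 5)/(j - 4)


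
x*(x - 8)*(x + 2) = x^3 - 6*x^2 - 16*x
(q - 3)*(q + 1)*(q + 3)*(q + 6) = q^4 + 7*q^3 - 3*q^2 - 63*q - 54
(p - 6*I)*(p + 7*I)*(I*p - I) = I*p^3 - p^2 - I*p^2 + p + 42*I*p - 42*I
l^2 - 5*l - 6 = (l - 6)*(l + 1)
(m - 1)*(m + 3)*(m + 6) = m^3 + 8*m^2 + 9*m - 18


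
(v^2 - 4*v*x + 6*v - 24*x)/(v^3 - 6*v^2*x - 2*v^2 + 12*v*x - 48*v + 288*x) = (-v + 4*x)/(-v^2 + 6*v*x + 8*v - 48*x)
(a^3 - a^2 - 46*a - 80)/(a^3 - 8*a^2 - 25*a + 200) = (a + 2)/(a - 5)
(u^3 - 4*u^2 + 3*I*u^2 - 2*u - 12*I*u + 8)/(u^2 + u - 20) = (u^2 + 3*I*u - 2)/(u + 5)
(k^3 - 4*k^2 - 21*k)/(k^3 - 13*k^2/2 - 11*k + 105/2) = 2*k/(2*k - 5)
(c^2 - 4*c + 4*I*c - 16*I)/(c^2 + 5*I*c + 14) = (c^2 + 4*c*(-1 + I) - 16*I)/(c^2 + 5*I*c + 14)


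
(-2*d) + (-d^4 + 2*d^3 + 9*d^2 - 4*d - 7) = -d^4 + 2*d^3 + 9*d^2 - 6*d - 7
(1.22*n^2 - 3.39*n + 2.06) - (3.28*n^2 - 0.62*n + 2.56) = -2.06*n^2 - 2.77*n - 0.5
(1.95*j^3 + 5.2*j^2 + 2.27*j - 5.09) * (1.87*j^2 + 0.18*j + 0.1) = 3.6465*j^5 + 10.075*j^4 + 5.3759*j^3 - 8.5897*j^2 - 0.6892*j - 0.509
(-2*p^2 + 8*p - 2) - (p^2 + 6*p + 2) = -3*p^2 + 2*p - 4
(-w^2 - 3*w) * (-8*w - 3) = 8*w^3 + 27*w^2 + 9*w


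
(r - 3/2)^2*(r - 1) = r^3 - 4*r^2 + 21*r/4 - 9/4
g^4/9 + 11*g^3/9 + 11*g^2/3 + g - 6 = (g/3 + 1)^2*(g - 1)*(g + 6)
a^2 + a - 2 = (a - 1)*(a + 2)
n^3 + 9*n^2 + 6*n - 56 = (n - 2)*(n + 4)*(n + 7)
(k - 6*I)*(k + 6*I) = k^2 + 36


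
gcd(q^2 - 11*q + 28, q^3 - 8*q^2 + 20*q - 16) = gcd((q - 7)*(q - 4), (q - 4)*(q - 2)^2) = q - 4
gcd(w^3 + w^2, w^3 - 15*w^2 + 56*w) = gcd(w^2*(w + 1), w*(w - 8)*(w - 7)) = w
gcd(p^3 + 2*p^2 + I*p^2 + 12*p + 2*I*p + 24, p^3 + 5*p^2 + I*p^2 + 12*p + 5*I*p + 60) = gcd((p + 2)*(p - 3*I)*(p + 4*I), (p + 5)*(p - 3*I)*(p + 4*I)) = p^2 + I*p + 12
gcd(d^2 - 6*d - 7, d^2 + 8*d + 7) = d + 1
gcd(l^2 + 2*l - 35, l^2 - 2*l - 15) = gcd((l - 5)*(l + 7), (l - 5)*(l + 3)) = l - 5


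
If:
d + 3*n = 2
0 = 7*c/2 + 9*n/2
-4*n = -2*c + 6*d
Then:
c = -27/20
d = -23/20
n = 21/20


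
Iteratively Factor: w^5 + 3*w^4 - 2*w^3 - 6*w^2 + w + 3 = (w - 1)*(w^4 + 4*w^3 + 2*w^2 - 4*w - 3) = (w - 1)^2*(w^3 + 5*w^2 + 7*w + 3) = (w - 1)^2*(w + 3)*(w^2 + 2*w + 1) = (w - 1)^2*(w + 1)*(w + 3)*(w + 1)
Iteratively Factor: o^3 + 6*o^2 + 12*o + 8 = (o + 2)*(o^2 + 4*o + 4) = (o + 2)^2*(o + 2)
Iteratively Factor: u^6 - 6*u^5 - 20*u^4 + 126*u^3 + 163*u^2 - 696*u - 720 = (u - 4)*(u^5 - 2*u^4 - 28*u^3 + 14*u^2 + 219*u + 180) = (u - 4)*(u + 3)*(u^4 - 5*u^3 - 13*u^2 + 53*u + 60) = (u - 4)^2*(u + 3)*(u^3 - u^2 - 17*u - 15) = (u - 4)^2*(u + 1)*(u + 3)*(u^2 - 2*u - 15) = (u - 4)^2*(u + 1)*(u + 3)^2*(u - 5)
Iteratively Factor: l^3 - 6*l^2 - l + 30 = (l - 3)*(l^2 - 3*l - 10) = (l - 5)*(l - 3)*(l + 2)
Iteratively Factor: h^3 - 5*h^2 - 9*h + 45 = (h - 5)*(h^2 - 9) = (h - 5)*(h - 3)*(h + 3)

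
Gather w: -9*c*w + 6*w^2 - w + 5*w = 6*w^2 + w*(4 - 9*c)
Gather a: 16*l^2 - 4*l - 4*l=16*l^2 - 8*l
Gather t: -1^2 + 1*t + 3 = t + 2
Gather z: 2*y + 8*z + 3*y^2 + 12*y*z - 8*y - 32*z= 3*y^2 - 6*y + z*(12*y - 24)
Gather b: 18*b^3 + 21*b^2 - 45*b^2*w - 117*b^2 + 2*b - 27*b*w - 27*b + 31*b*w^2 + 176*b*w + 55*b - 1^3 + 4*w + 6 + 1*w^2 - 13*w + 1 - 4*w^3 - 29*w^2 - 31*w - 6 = 18*b^3 + b^2*(-45*w - 96) + b*(31*w^2 + 149*w + 30) - 4*w^3 - 28*w^2 - 40*w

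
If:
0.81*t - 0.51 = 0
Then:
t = 0.63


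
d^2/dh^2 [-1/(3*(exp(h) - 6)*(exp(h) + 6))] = 4*(-exp(2*h) - 36)*exp(2*h)/(3*(exp(6*h) - 108*exp(4*h) + 3888*exp(2*h) - 46656))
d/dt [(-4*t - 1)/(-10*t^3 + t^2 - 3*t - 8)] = (40*t^3 - 4*t^2 + 12*t - (4*t + 1)*(30*t^2 - 2*t + 3) + 32)/(10*t^3 - t^2 + 3*t + 8)^2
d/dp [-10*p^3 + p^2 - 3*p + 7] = -30*p^2 + 2*p - 3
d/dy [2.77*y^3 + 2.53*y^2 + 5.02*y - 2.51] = 8.31*y^2 + 5.06*y + 5.02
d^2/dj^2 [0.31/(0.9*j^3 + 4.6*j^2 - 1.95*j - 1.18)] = (-(1.674*j + 2.852)*(0.9*j^3 + 4.6*j^2 - 1.95*j - 1.18) + 0.31*(2.7*j^2 + 9.2*j - 1.95)*(5.4*j^2 + 18.4*j - 3.9))/(0.9*j^3 + 4.6*j^2 - 1.95*j - 1.18)^3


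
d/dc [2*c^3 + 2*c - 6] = 6*c^2 + 2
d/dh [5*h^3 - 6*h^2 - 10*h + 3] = 15*h^2 - 12*h - 10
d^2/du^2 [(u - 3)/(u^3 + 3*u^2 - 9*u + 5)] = 6*(u^3 - u^2 - 21*u - 51)/(u^7 + 11*u^6 + 21*u^5 - 89*u^4 - 109*u^3 + 465*u^2 - 425*u + 125)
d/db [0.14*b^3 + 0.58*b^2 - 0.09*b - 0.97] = 0.42*b^2 + 1.16*b - 0.09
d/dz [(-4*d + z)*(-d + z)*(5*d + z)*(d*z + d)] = d*(20*d^3 - 42*d^2*z - 21*d^2 + 4*z^3 + 3*z^2)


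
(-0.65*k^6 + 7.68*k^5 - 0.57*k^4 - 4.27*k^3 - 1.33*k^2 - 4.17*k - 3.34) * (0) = 0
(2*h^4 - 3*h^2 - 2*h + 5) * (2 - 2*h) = -4*h^5 + 4*h^4 + 6*h^3 - 2*h^2 - 14*h + 10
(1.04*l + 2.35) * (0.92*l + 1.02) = 0.9568*l^2 + 3.2228*l + 2.397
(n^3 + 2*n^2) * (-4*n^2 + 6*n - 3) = -4*n^5 - 2*n^4 + 9*n^3 - 6*n^2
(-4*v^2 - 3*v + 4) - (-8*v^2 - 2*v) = 4*v^2 - v + 4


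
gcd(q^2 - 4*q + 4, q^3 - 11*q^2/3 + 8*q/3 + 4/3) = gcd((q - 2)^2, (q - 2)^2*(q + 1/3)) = q^2 - 4*q + 4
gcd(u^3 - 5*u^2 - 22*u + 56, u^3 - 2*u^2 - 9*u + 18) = u - 2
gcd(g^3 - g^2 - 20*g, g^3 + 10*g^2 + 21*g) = g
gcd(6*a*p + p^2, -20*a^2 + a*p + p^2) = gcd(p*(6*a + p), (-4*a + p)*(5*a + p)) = 1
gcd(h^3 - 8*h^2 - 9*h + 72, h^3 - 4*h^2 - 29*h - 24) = h^2 - 5*h - 24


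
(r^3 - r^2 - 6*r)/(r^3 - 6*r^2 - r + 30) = r/(r - 5)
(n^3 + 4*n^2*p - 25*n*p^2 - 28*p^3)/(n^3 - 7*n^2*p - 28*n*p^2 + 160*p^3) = (-n^2 - 8*n*p - 7*p^2)/(-n^2 + 3*n*p + 40*p^2)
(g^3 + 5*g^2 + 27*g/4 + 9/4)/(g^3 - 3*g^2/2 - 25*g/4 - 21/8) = 2*(g + 3)/(2*g - 7)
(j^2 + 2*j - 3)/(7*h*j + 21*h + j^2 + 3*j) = (j - 1)/(7*h + j)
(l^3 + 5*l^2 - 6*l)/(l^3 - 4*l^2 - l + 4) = l*(l + 6)/(l^2 - 3*l - 4)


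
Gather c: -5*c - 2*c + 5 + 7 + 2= 14 - 7*c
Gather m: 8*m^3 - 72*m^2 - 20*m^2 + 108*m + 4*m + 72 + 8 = 8*m^3 - 92*m^2 + 112*m + 80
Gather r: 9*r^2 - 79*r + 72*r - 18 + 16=9*r^2 - 7*r - 2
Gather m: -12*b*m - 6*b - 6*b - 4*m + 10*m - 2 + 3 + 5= -12*b + m*(6 - 12*b) + 6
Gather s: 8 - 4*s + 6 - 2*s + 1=15 - 6*s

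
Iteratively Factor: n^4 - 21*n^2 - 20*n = (n)*(n^3 - 21*n - 20) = n*(n - 5)*(n^2 + 5*n + 4) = n*(n - 5)*(n + 4)*(n + 1)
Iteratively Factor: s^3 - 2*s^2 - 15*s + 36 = (s - 3)*(s^2 + s - 12) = (s - 3)*(s + 4)*(s - 3)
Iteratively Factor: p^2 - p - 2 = (p + 1)*(p - 2)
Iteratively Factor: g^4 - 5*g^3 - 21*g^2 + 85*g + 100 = (g + 4)*(g^3 - 9*g^2 + 15*g + 25) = (g - 5)*(g + 4)*(g^2 - 4*g - 5) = (g - 5)*(g + 1)*(g + 4)*(g - 5)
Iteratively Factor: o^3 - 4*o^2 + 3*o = (o - 1)*(o^2 - 3*o) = o*(o - 1)*(o - 3)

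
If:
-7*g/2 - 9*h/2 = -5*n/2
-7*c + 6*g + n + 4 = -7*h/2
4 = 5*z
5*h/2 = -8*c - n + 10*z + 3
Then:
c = 509/227 - 244*n/227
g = 810/227 - 725*n/227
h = 690*n/227 - 630/227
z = 4/5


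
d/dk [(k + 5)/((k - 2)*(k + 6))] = (-k^2 - 10*k - 32)/(k^4 + 8*k^3 - 8*k^2 - 96*k + 144)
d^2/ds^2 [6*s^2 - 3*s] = 12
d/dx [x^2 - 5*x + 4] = 2*x - 5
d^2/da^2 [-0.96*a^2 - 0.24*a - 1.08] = -1.92000000000000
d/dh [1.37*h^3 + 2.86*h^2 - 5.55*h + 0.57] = 4.11*h^2 + 5.72*h - 5.55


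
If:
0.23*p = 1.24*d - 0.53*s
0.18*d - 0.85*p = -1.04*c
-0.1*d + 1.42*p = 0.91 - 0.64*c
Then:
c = 0.37528508871961 - 0.0368245026423652*s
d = 0.436195515472987*s + 0.0886511882497833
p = 0.0473149529847974*s + 0.477945536651006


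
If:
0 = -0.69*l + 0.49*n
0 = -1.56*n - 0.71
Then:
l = -0.32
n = -0.46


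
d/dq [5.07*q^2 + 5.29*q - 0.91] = 10.14*q + 5.29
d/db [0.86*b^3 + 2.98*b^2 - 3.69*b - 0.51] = 2.58*b^2 + 5.96*b - 3.69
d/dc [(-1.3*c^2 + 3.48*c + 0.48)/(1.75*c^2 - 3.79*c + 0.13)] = (-1.163*c^2 - 2.018*c + 2.2716)/(3.0625*c^4 - 13.265*c^3 + 14.8191*c^2 - 0.9854*c + 0.0169)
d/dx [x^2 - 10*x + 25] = 2*x - 10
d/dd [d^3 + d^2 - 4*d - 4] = 3*d^2 + 2*d - 4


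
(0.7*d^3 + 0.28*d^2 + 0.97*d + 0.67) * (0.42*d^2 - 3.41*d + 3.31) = 0.294*d^5 - 2.2694*d^4 + 1.7696*d^3 - 2.0995*d^2 + 0.926*d + 2.2177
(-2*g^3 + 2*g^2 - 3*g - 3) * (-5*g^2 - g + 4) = 10*g^5 - 8*g^4 + 5*g^3 + 26*g^2 - 9*g - 12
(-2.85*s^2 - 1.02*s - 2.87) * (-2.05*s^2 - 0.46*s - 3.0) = 5.8425*s^4 + 3.402*s^3 + 14.9027*s^2 + 4.3802*s + 8.61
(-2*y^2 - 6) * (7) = -14*y^2 - 42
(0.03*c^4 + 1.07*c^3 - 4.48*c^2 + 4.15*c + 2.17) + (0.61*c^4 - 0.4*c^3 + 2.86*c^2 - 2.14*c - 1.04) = 0.64*c^4 + 0.67*c^3 - 1.62*c^2 + 2.01*c + 1.13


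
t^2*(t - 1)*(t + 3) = t^4 + 2*t^3 - 3*t^2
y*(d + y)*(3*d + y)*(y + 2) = 3*d^2*y^2 + 6*d^2*y + 4*d*y^3 + 8*d*y^2 + y^4 + 2*y^3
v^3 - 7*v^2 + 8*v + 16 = (v - 4)^2*(v + 1)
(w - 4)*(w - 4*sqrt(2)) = w^2 - 4*sqrt(2)*w - 4*w + 16*sqrt(2)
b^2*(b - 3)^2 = b^4 - 6*b^3 + 9*b^2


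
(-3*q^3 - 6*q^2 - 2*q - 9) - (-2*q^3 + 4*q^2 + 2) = -q^3 - 10*q^2 - 2*q - 11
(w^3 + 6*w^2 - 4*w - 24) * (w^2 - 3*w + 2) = w^5 + 3*w^4 - 20*w^3 + 64*w - 48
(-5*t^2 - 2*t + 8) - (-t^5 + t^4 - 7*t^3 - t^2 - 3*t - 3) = t^5 - t^4 + 7*t^3 - 4*t^2 + t + 11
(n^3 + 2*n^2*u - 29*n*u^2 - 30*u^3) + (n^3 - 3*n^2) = 2*n^3 + 2*n^2*u - 3*n^2 - 29*n*u^2 - 30*u^3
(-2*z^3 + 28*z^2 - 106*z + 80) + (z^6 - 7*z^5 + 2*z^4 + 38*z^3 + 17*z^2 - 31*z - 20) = z^6 - 7*z^5 + 2*z^4 + 36*z^3 + 45*z^2 - 137*z + 60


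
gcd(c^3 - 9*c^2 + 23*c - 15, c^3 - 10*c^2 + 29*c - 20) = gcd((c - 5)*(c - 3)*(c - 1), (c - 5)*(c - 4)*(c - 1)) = c^2 - 6*c + 5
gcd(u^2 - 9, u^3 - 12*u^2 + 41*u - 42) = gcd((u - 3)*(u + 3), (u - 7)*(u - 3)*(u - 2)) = u - 3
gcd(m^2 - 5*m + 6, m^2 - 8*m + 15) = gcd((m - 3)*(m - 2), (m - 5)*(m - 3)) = m - 3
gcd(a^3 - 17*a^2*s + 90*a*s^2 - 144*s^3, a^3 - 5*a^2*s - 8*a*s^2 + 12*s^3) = -a + 6*s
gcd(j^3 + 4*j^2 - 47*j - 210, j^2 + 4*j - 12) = j + 6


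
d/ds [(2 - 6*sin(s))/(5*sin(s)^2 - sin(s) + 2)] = 2*(15*sin(s)^2 - 10*sin(s) - 5)*cos(s)/(5*sin(s)^2 - sin(s) + 2)^2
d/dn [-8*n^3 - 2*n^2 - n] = -24*n^2 - 4*n - 1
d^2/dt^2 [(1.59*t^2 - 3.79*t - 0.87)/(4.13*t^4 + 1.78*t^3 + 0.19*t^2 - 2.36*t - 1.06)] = (162.722826*t^8 - 705.615456*t^7 - 734.99879*t^6 - 95.7960900000002*t^5 - 67.5669180000001*t^4 - 291.315742*t^3 - 107.854806*t^2 - 12.088284*t + 12.493636)/(70.444997*t^12 + 91.083846*t^11 + 48.978909*t^10 - 106.742504*t^9 - 156.083499*t^8 - 80.105754*t^7 + 49.159087*t^6 + 89.324772*t^5 + 43.698366*t^4 - 4.292408*t^3 - 17.070876*t^2 - 7.955088*t - 1.191016)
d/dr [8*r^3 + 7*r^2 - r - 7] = 24*r^2 + 14*r - 1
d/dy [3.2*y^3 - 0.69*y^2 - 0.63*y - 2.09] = 9.6*y^2 - 1.38*y - 0.63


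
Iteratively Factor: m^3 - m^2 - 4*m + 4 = (m + 2)*(m^2 - 3*m + 2) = (m - 2)*(m + 2)*(m - 1)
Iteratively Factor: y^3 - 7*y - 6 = (y + 1)*(y^2 - y - 6) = (y - 3)*(y + 1)*(y + 2)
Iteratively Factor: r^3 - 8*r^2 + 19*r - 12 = (r - 4)*(r^2 - 4*r + 3) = (r - 4)*(r - 1)*(r - 3)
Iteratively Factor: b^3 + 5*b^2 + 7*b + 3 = (b + 1)*(b^2 + 4*b + 3) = (b + 1)^2*(b + 3)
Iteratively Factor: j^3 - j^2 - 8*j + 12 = (j + 3)*(j^2 - 4*j + 4) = (j - 2)*(j + 3)*(j - 2)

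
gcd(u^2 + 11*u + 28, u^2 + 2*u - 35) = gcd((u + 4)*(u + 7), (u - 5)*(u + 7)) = u + 7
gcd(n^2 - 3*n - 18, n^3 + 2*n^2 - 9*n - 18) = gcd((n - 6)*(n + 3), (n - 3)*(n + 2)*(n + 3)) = n + 3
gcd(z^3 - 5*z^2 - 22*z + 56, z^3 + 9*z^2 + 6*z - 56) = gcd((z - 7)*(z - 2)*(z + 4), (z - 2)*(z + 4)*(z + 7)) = z^2 + 2*z - 8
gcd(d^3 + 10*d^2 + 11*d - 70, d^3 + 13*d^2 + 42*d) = d + 7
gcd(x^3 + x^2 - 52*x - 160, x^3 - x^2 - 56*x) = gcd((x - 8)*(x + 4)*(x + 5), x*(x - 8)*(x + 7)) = x - 8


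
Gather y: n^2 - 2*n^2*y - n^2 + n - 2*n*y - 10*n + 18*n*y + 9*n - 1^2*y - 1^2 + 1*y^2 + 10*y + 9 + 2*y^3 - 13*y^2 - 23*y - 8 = 2*y^3 - 12*y^2 + y*(-2*n^2 + 16*n - 14)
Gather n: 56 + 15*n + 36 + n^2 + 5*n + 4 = n^2 + 20*n + 96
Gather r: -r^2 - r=-r^2 - r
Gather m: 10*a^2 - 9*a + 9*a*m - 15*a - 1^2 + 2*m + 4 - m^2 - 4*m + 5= 10*a^2 - 24*a - m^2 + m*(9*a - 2) + 8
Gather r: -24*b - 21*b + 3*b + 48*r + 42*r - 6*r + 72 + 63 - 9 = -42*b + 84*r + 126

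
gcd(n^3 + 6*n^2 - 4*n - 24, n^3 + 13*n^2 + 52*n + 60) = n^2 + 8*n + 12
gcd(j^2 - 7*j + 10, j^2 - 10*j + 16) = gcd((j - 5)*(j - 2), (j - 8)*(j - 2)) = j - 2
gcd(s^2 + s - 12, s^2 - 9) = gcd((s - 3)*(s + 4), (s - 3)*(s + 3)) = s - 3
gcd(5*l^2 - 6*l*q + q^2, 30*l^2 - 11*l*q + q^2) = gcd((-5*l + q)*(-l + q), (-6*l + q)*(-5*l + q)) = -5*l + q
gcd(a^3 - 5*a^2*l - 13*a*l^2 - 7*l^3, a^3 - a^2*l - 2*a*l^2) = a + l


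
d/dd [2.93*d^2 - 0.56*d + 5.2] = 5.86*d - 0.56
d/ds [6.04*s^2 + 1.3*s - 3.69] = 12.08*s + 1.3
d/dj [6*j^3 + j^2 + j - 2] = 18*j^2 + 2*j + 1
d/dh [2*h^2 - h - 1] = 4*h - 1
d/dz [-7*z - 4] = -7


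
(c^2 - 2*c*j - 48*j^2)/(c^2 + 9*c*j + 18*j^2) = (c - 8*j)/(c + 3*j)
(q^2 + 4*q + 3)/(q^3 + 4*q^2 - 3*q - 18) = (q + 1)/(q^2 + q - 6)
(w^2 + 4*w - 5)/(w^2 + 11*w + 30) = (w - 1)/(w + 6)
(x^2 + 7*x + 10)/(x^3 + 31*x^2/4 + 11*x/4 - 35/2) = 4*(x + 5)/(4*x^2 + 23*x - 35)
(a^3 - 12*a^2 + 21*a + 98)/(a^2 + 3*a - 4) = (a^3 - 12*a^2 + 21*a + 98)/(a^2 + 3*a - 4)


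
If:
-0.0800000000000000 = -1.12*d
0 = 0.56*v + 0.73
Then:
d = 0.07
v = -1.30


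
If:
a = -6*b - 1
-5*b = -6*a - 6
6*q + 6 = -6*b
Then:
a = -1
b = 0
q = -1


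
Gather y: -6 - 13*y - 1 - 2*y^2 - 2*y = -2*y^2 - 15*y - 7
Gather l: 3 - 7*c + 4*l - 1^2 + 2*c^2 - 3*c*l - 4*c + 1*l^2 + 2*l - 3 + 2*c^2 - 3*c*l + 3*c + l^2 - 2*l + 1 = 4*c^2 - 8*c + 2*l^2 + l*(4 - 6*c)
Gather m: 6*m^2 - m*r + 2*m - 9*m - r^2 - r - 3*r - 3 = 6*m^2 + m*(-r - 7) - r^2 - 4*r - 3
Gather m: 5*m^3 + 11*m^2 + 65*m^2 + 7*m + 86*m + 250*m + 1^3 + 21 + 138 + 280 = 5*m^3 + 76*m^2 + 343*m + 440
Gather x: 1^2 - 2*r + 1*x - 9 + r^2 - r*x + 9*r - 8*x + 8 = r^2 + 7*r + x*(-r - 7)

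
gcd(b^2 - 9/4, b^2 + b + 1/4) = 1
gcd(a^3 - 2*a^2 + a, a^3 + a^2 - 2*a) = a^2 - a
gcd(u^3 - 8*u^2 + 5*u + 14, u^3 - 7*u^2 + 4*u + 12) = u^2 - u - 2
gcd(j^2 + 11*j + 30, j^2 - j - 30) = j + 5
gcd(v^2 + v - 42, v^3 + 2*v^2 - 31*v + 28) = v + 7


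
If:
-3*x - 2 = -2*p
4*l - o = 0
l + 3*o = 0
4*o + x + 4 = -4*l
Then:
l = 0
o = 0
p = -5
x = -4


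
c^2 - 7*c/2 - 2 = (c - 4)*(c + 1/2)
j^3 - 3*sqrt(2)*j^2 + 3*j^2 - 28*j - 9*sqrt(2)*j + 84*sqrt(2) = (j - 4)*(j + 7)*(j - 3*sqrt(2))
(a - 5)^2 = a^2 - 10*a + 25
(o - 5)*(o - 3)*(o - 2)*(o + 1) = o^4 - 9*o^3 + 21*o^2 + o - 30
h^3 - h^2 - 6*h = h*(h - 3)*(h + 2)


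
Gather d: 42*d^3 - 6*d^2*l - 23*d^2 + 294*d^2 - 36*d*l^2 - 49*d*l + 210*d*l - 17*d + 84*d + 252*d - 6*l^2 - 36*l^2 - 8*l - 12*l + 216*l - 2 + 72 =42*d^3 + d^2*(271 - 6*l) + d*(-36*l^2 + 161*l + 319) - 42*l^2 + 196*l + 70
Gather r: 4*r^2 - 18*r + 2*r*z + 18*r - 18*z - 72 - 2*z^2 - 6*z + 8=4*r^2 + 2*r*z - 2*z^2 - 24*z - 64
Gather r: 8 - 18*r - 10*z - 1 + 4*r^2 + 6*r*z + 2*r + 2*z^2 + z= 4*r^2 + r*(6*z - 16) + 2*z^2 - 9*z + 7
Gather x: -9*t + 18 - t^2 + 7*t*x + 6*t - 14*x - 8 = -t^2 - 3*t + x*(7*t - 14) + 10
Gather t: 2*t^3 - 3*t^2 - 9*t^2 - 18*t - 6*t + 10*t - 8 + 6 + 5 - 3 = 2*t^3 - 12*t^2 - 14*t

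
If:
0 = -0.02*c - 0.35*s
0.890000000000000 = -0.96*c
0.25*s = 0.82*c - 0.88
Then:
No Solution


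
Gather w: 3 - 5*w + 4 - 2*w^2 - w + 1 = -2*w^2 - 6*w + 8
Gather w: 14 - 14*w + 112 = 126 - 14*w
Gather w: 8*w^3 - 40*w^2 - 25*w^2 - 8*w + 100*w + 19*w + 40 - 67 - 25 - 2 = 8*w^3 - 65*w^2 + 111*w - 54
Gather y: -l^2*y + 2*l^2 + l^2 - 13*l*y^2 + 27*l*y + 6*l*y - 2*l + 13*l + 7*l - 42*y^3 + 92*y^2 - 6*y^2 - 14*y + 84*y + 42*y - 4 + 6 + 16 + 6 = 3*l^2 + 18*l - 42*y^3 + y^2*(86 - 13*l) + y*(-l^2 + 33*l + 112) + 24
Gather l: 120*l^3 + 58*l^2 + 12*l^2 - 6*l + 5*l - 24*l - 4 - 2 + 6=120*l^3 + 70*l^2 - 25*l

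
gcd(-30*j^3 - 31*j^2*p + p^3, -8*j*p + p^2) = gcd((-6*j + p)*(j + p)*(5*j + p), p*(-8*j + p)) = 1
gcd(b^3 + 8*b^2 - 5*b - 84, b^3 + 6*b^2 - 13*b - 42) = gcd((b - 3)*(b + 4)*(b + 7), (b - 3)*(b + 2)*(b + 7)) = b^2 + 4*b - 21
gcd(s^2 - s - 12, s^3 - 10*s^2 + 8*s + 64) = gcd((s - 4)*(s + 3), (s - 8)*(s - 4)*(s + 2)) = s - 4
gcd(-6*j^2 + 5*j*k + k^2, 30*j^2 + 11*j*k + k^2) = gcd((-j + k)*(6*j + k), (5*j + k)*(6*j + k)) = 6*j + k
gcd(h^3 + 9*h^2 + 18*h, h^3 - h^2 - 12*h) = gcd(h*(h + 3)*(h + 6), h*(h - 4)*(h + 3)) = h^2 + 3*h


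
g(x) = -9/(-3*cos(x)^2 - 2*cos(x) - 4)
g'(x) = -9*(-6*sin(x)*cos(x) - 2*sin(x))/(-3*cos(x)^2 - 2*cos(x) - 4)^2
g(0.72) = 1.25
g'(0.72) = 0.75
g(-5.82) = 1.10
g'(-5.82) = 0.44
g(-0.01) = 1.00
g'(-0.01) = -0.01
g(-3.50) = 1.89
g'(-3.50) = -0.50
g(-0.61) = 1.18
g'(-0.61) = -0.61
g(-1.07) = 1.59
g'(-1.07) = -1.21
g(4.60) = 2.36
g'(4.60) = -0.82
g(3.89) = 2.17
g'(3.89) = 0.85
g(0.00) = 1.00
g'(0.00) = 0.00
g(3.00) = 1.81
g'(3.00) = -0.20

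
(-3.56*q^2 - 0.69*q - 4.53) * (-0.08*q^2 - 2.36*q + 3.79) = 0.2848*q^4 + 8.4568*q^3 - 11.5016*q^2 + 8.0757*q - 17.1687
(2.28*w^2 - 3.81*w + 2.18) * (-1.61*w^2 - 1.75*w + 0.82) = -3.6708*w^4 + 2.1441*w^3 + 5.0273*w^2 - 6.9392*w + 1.7876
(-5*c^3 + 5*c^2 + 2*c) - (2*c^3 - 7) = -7*c^3 + 5*c^2 + 2*c + 7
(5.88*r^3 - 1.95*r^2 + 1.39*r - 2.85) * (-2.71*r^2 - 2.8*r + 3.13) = -15.9348*r^5 - 11.1795*r^4 + 20.0975*r^3 - 2.272*r^2 + 12.3307*r - 8.9205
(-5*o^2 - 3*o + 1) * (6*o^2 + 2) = -30*o^4 - 18*o^3 - 4*o^2 - 6*o + 2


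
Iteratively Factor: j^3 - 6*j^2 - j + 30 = (j - 5)*(j^2 - j - 6) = (j - 5)*(j - 3)*(j + 2)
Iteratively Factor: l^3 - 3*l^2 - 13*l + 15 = (l - 1)*(l^2 - 2*l - 15) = (l - 1)*(l + 3)*(l - 5)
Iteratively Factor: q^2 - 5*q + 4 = (q - 1)*(q - 4)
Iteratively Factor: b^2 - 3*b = (b - 3)*(b)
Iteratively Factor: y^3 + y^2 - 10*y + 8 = (y + 4)*(y^2 - 3*y + 2) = (y - 2)*(y + 4)*(y - 1)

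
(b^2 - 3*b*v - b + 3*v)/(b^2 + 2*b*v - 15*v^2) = (b - 1)/(b + 5*v)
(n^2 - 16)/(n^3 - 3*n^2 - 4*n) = (n + 4)/(n*(n + 1))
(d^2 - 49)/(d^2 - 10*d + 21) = (d + 7)/(d - 3)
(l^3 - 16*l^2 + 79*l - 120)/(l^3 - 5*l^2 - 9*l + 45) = (l - 8)/(l + 3)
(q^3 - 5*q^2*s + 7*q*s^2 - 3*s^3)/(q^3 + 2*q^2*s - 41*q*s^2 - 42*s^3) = (q^3 - 5*q^2*s + 7*q*s^2 - 3*s^3)/(q^3 + 2*q^2*s - 41*q*s^2 - 42*s^3)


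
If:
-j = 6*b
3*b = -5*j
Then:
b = 0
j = 0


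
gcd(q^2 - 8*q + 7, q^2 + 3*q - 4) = q - 1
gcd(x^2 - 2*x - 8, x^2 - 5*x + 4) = x - 4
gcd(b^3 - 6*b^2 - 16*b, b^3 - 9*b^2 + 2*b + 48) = b^2 - 6*b - 16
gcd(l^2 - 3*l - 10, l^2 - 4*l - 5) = l - 5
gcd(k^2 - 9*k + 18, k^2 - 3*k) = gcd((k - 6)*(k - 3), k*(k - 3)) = k - 3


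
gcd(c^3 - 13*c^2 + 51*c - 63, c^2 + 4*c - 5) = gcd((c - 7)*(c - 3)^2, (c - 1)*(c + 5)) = 1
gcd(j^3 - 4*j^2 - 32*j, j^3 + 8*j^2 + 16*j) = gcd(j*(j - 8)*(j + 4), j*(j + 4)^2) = j^2 + 4*j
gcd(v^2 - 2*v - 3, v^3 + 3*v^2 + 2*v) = v + 1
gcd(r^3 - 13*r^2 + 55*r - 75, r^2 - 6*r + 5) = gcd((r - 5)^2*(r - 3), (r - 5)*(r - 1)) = r - 5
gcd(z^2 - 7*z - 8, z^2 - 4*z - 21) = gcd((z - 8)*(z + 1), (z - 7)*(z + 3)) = 1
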